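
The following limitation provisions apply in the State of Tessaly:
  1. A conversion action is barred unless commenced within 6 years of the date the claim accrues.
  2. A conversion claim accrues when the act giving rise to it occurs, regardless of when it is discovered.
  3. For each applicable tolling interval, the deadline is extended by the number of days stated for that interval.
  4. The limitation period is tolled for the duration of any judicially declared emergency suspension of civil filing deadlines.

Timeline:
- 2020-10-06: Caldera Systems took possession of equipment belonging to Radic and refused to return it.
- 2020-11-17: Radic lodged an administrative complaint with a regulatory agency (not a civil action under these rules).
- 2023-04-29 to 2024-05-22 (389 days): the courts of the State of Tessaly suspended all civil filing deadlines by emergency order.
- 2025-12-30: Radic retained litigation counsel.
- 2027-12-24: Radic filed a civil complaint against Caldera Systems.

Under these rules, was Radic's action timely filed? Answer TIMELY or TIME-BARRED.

The claim accrued on 2020-10-06, when the wrongful act occurred.
6 years from 2020-10-06 is 2026-10-06.
Because the emergency suspension of filing deadlines ran from 2023-04-29 to 2024-05-22, the deadline is extended by 389 days to 2027-10-30.
The other events in the timeline have no effect on the limitation period under the stated rules.
The 2027-12-24 filing falls after the 2027-10-30 deadline; the claim is time-barred.

TIME-BARRED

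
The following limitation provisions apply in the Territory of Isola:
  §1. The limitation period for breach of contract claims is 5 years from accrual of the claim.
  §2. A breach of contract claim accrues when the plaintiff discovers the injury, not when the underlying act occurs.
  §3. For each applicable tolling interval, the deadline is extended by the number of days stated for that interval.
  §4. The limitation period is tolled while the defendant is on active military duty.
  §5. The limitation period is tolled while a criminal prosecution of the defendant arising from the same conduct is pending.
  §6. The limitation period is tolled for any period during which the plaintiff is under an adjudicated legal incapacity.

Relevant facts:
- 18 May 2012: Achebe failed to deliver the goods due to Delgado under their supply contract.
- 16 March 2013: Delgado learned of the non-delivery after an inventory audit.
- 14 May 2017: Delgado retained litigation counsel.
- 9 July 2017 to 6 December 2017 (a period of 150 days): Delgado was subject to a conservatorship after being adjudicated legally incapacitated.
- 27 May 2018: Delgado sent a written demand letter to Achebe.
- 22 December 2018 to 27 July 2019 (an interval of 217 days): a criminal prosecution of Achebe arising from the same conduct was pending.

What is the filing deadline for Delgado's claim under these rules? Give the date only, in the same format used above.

13 August 2018

Under the discovery rule, the claim accrued on 16 March 2013, when Delgado discovered the injury — not on the 18 May 2012 date of the underlying act.
The untolled deadline — 5 years after 16 March 2013 — is 16 March 2018.
The plaintiff's legal incapacity from 9 July 2017 to 6 December 2017 tolled the period for 150 days, extending the deadline to 13 August 2018.
By the time the pending criminal prosecution began on 22 December 2018, the limitation period had already expired on 13 August 2018; that interval cannot revive it.
None of the other events listed affects the running of the period under the stated rules.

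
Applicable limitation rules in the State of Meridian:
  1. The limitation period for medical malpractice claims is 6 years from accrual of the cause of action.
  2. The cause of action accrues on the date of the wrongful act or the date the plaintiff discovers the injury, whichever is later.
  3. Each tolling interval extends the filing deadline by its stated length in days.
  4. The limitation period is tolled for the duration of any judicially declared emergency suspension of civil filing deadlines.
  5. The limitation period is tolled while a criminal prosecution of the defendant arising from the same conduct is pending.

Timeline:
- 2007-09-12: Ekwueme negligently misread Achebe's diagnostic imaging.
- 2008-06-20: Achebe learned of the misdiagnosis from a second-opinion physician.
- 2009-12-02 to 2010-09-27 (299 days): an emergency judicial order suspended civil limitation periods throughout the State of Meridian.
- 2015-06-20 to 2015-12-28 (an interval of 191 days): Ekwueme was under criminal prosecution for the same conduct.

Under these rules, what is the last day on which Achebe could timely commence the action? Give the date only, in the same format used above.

Taking the later of the act (2007-09-12) and discovery (2008-06-20), the claim accrued on 2008-06-20.
The untolled deadline — 6 years after 2008-06-20 — is 2014-06-20.
The period was tolled for 299 days by the emergency suspension of filing deadlines (2009-12-02 to 2010-09-27), pushing the deadline to 2015-04-15.
By the time the pending criminal prosecution began on 2015-06-20, the limitation period had already expired on 2015-04-15; that interval cannot revive it.

2015-04-15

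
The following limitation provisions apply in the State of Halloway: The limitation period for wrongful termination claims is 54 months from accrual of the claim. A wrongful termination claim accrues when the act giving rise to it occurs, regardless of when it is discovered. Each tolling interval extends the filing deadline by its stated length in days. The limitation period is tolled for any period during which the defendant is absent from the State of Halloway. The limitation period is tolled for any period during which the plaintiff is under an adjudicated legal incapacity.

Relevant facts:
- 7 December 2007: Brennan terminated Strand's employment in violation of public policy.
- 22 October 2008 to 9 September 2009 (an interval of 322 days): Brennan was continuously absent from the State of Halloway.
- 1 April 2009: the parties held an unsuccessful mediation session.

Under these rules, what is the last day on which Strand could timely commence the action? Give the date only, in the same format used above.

The claim accrued on 7 December 2007, when the wrongful act occurred.
54 months from 7 December 2007 is 7 June 2012.
The period was tolled for 322 days by the defendant's absence from the jurisdiction (22 October 2008 to 9 September 2009), pushing the deadline to 25 April 2013.
Nothing else in the chronology tolls or restarts the period.

25 April 2013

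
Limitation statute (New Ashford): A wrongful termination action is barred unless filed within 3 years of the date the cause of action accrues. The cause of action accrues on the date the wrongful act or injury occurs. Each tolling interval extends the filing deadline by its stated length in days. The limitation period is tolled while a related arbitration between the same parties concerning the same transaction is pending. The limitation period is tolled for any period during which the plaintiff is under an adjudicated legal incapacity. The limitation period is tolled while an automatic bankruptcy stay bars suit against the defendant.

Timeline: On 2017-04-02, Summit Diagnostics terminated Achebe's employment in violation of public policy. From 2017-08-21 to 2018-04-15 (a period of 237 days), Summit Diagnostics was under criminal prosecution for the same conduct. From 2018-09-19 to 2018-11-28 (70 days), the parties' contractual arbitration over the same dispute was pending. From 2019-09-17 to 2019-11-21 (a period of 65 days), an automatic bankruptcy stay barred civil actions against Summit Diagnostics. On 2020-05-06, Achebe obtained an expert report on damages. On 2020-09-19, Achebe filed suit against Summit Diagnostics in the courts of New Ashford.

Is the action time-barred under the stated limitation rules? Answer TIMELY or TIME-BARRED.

TIME-BARRED

The claim accrued on 2017-04-02, when the wrongful act occurred.
3 years from 2017-04-02 is 2020-04-02.
Because the pending related arbitration ran from 2018-09-19 to 2018-11-28, the deadline is extended by 70 days to 2020-06-11.
The automatic bankruptcy stay from 2019-09-17 to 2019-11-21 tolled the period for 65 days, extending the deadline to 2020-08-15.
The pending criminal prosecution from 2017-08-21 to 2018-04-15 does not toll the period, because no stated rule makes a criminal prosecution a tolling event.
Nothing else in the chronology tolls or restarts the period.
Achebe filed on 2020-09-19, after the 2020-08-15 deadline, so the action is time-barred.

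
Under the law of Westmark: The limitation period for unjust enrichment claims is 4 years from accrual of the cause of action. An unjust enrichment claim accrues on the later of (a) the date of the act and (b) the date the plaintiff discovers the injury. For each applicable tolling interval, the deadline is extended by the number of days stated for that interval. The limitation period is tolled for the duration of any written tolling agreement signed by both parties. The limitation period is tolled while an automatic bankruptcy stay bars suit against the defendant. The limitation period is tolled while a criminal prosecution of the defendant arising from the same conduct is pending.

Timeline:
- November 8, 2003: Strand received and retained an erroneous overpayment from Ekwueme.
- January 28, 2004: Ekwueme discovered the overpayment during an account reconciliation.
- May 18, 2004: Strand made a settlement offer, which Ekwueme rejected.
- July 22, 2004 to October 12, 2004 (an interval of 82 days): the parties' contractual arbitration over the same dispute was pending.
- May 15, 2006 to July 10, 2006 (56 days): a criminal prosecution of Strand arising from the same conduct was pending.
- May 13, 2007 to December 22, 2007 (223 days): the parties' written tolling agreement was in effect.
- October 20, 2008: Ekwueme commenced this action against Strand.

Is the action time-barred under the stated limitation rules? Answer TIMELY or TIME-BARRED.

Because discovery on January 28, 2004 post-dates the November 8, 2003 act, accrual under the later-of rule falls on January 28, 2004.
4 years from January 28, 2004 is January 28, 2008.
Because the pending criminal prosecution ran from May 15, 2006 to July 10, 2006, the deadline is extended by 56 days to March 24, 2008.
The period was tolled for 223 days by the written tolling agreement (May 13, 2007 to December 22, 2007), pushing the deadline to November 2, 2008.
No stated provision tolls the period for a pending arbitration, so the interval from July 22, 2004 to October 12, 2004 has no effect on the deadline.
The other events in the timeline have no effect on the limitation period under the stated rules.
Filing on October 20, 2008 beat the November 2, 2008 deadline — the action is timely.

TIMELY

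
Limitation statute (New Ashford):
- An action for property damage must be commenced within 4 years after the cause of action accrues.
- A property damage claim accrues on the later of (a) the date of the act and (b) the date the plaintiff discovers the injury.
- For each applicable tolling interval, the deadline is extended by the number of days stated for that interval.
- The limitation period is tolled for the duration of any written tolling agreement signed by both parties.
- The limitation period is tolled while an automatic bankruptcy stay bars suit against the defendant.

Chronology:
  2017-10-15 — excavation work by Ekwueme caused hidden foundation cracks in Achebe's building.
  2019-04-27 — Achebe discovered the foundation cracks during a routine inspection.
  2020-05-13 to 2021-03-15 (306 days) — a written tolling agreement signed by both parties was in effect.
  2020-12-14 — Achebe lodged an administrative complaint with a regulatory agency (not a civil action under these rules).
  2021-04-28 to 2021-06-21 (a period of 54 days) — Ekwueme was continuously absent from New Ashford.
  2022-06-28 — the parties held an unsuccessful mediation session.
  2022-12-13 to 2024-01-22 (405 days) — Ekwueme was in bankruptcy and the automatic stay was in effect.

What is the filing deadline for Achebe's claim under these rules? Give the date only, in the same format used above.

The claim accrued on 2019-04-27 — the later of the 2017-10-15 act and the 2019-04-27 discovery.
Adding the 4 years base period to 2019-04-27 gives a deadline of 2023-04-27, before any tolling.
The written tolling agreement from 2020-05-13 to 2021-03-15 tolled the period for 306 days, extending the deadline to 2024-02-27.
Because the automatic bankruptcy stay ran from 2022-12-13 to 2024-01-22, the deadline is extended by 405 days to 2025-04-07.
No stated provision tolls the period for the defendant's absence, so the interval from 2021-04-28 to 2021-06-21 has no effect on the deadline.
Nothing else in the chronology tolls or restarts the period.

2025-04-07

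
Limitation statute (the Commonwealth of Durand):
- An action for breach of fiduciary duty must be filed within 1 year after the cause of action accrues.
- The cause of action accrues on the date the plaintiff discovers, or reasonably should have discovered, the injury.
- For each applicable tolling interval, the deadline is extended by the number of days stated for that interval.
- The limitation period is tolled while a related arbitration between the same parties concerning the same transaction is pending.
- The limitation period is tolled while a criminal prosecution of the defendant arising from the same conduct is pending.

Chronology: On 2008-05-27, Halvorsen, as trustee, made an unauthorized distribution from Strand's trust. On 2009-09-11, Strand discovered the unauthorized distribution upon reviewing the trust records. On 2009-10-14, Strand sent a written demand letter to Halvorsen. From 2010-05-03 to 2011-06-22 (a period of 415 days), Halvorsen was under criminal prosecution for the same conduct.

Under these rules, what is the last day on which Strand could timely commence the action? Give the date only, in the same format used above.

Under the discovery rule, the claim accrued on 2009-09-11, when Strand discovered the injury — not on the 2008-05-27 date of the underlying act.
Adding the 1 year base period to 2009-09-11 gives a deadline of 2010-09-11, before any tolling.
The period was tolled for 415 days by the pending criminal prosecution (2010-05-03 to 2011-06-22), pushing the deadline to 2011-10-31.
Nothing else in the chronology tolls or restarts the period.

2011-10-31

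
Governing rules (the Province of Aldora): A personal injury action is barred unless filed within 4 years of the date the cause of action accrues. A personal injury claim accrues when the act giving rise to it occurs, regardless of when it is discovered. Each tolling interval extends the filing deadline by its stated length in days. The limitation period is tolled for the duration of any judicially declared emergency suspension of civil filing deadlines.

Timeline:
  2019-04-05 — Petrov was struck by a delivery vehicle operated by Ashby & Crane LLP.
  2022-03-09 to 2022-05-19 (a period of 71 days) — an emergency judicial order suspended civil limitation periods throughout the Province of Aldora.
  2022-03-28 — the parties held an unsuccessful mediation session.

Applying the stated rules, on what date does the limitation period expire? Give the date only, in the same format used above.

The cause of action accrued on 2019-04-05, the date of the act.
The untolled deadline — 4 years after 2019-04-05 — is 2023-04-05.
The emergency suspension of filing deadlines from 2022-03-09 to 2022-05-19 tolled the period for 71 days, extending the deadline to 2023-06-15.
None of the other events listed affects the running of the period under the stated rules.

2023-06-15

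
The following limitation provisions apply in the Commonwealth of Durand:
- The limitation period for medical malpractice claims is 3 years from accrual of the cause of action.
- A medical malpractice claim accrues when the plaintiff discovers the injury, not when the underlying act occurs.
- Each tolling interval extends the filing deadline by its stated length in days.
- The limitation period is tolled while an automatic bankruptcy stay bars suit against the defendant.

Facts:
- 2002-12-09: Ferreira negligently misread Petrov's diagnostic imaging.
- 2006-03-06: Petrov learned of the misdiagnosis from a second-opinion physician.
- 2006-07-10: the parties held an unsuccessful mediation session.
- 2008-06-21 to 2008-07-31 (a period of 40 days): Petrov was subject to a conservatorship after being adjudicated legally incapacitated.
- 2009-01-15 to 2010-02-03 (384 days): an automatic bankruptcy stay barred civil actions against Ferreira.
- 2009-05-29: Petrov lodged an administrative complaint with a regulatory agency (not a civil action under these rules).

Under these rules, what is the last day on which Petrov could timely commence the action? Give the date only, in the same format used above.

Under the discovery rule, the claim accrued on 2006-03-06, when Petrov discovered the injury — not on the 2002-12-09 date of the underlying act.
The untolled deadline — 3 years after 2006-03-06 — is 2009-03-06.
The period was tolled for 384 days by the automatic bankruptcy stay (2009-01-15 to 2010-02-03), pushing the deadline to 2010-03-25.
The plaintiff's legal incapacity from 2008-06-21 to 2008-07-31 does not toll the period, because no stated rule makes the plaintiff's incapacity a tolling event.
The other events in the timeline have no effect on the limitation period under the stated rules.

2010-03-25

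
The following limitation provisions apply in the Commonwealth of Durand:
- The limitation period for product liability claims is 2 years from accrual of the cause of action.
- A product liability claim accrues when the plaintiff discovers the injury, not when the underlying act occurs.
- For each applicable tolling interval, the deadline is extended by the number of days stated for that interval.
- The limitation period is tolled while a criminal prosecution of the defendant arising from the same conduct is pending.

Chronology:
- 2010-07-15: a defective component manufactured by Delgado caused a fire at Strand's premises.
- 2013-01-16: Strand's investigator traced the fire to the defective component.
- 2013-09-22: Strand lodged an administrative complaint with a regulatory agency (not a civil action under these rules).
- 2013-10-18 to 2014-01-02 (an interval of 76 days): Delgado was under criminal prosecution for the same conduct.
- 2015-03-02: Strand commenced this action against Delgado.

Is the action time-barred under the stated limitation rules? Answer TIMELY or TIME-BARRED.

Accrual is tied to discovery, so the period began on 2013-01-16 rather than on 2010-07-15 when the act occurred.
Adding the 2 years base period to 2013-01-16 gives a deadline of 2015-01-16, before any tolling.
The pending criminal prosecution from 2013-10-18 to 2014-01-02 tolled the period for 76 days, extending the deadline to 2015-04-02.
The other events in the timeline have no effect on the limitation period under the stated rules.
Strand filed on 2015-03-02, before the 2015-04-02 deadline, so the action is timely.

TIMELY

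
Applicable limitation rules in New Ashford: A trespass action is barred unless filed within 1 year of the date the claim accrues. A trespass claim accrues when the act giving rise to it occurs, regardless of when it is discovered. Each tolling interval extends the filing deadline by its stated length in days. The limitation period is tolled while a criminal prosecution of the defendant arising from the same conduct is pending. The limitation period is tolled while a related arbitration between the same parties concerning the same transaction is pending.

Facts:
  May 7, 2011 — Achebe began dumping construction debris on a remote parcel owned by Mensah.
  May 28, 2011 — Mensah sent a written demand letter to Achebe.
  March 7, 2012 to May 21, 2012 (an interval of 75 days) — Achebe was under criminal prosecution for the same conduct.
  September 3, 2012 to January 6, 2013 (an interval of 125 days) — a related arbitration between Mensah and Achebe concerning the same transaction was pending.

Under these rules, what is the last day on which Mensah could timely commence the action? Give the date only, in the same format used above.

The limitation period began to run on May 7, 2011.
The untolled deadline — 1 year after May 7, 2011 — is May 7, 2012.
The pending criminal prosecution from March 7, 2012 to May 21, 2012 tolled the period for 75 days, extending the deadline to July 21, 2012.
By the time the pending related arbitration began on September 3, 2012, the limitation period had already expired on July 21, 2012; that interval cannot revive it.
Nothing else in the chronology tolls or restarts the period.

July 21, 2012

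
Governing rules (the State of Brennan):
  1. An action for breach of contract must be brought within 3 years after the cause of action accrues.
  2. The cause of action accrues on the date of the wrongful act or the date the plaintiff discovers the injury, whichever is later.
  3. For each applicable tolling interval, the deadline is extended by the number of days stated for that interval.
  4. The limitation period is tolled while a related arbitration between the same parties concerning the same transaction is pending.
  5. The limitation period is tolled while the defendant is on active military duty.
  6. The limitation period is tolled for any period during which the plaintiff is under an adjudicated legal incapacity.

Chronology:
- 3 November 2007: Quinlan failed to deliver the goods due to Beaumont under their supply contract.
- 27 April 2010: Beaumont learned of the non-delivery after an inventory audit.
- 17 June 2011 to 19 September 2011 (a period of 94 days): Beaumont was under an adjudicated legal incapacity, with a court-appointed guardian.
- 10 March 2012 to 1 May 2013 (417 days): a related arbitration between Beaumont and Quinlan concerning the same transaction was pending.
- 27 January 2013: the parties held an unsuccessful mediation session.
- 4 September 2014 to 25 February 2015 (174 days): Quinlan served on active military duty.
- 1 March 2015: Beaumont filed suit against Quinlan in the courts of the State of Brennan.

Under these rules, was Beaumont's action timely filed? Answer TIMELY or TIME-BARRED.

TIMELY

The claim accrued on 27 April 2010 — the later of the 3 November 2007 act and the 27 April 2010 discovery.
The untolled deadline — 3 years after 27 April 2010 — is 27 April 2013.
The period was tolled for 94 days by the plaintiff's legal incapacity (17 June 2011 to 19 September 2011), pushing the deadline to 30 July 2013.
The period was tolled for 417 days by the pending related arbitration (10 March 2012 to 1 May 2013), pushing the deadline to 20 September 2014.
The period was tolled for 174 days by the defendant's active military service (4 September 2014 to 25 February 2015), pushing the deadline to 13 March 2015.
Nothing else in the chronology tolls or restarts the period.
Beaumont filed on 1 March 2015, before the 13 March 2015 deadline, so the action is timely.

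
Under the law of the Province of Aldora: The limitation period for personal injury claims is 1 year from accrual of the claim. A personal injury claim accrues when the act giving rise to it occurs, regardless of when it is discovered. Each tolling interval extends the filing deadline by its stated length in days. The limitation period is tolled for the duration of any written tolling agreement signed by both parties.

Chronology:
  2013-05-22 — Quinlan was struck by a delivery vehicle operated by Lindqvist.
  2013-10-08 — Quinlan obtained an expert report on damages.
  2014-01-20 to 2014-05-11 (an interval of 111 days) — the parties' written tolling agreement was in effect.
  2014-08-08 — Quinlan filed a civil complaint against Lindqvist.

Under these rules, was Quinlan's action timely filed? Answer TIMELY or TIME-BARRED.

TIMELY

The limitation period began to run on 2013-05-22.
The untolled deadline — 1 year after 2013-05-22 — is 2014-05-22.
The period was tolled for 111 days by the written tolling agreement (2014-01-20 to 2014-05-11), pushing the deadline to 2014-09-10.
The other events in the timeline have no effect on the limitation period under the stated rules.
Filing on 2014-08-08 beat the 2014-09-10 deadline — the action is timely.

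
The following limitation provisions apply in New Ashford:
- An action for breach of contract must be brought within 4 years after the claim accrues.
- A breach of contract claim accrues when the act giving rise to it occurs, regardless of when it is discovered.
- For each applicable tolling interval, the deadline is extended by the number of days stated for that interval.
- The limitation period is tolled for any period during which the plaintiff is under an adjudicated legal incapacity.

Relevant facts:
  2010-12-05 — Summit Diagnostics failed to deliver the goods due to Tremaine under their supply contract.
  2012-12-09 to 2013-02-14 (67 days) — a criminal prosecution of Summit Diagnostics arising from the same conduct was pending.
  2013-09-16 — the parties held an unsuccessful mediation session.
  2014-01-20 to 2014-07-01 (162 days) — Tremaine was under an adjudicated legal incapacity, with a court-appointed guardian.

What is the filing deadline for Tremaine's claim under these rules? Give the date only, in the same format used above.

2015-05-16

The claim accrued on 2010-12-05, when the wrongful act occurred.
Adding the 4 years base period to 2010-12-05 gives a deadline of 2014-12-05, before any tolling.
Because the plaintiff's legal incapacity ran from 2014-01-20 to 2014-07-01, the deadline is extended by 162 days to 2015-05-16.
No stated provision tolls the period for a criminal prosecution, so the interval from 2012-12-09 to 2013-02-14 has no effect on the deadline.
Nothing else in the chronology tolls or restarts the period.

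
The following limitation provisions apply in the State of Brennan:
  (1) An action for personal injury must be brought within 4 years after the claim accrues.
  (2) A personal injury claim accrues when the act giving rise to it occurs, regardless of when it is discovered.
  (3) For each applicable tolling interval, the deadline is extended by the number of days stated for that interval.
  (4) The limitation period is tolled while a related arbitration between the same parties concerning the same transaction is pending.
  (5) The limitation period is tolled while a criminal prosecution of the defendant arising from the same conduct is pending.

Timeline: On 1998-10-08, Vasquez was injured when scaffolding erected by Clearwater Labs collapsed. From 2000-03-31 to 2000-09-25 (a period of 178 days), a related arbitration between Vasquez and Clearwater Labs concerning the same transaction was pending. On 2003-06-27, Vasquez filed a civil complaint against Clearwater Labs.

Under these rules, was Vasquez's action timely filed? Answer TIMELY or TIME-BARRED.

TIME-BARRED

The claim accrued on 1998-10-08, when the wrongful act occurred.
Adding the 4 years base period to 1998-10-08 gives a deadline of 2002-10-08, before any tolling.
The period was tolled for 178 days by the pending related arbitration (2000-03-31 to 2000-09-25), pushing the deadline to 2003-04-04.
The 2003-06-27 filing falls after the 2003-04-04 deadline; the claim is time-barred.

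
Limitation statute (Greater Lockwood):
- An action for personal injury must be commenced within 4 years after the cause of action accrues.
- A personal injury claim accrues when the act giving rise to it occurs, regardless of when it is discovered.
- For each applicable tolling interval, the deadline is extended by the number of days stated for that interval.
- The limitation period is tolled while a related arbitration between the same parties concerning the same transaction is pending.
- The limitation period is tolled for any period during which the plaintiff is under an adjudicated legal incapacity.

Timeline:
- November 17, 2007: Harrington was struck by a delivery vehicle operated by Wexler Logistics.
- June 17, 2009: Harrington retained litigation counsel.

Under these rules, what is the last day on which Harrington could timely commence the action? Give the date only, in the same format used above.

The limitation period began to run on November 17, 2007.
4 years from November 17, 2007 is November 17, 2011.
Nothing else in the chronology tolls or restarts the period.

November 17, 2011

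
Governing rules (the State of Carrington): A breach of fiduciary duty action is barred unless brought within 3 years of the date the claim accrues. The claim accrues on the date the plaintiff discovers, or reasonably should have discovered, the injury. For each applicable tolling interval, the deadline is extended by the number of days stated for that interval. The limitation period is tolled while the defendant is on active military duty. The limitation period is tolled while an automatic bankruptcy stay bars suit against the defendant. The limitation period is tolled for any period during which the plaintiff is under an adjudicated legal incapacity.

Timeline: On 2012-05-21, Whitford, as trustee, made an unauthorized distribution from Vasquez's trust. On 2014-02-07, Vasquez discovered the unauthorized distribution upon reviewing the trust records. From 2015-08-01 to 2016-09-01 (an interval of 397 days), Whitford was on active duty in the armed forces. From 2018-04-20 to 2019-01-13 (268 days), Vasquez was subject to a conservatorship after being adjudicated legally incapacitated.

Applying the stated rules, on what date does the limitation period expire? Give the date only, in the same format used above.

2018-03-11

Accrual is tied to discovery, so the period began on 2014-02-07 rather than on 2012-05-21 when the act occurred.
Adding the 3 years base period to 2014-02-07 gives a deadline of 2017-02-07, before any tolling.
The defendant's active military service from 2015-08-01 to 2016-09-01 tolled the period for 397 days, extending the deadline to 2018-03-11.
The plaintiff's legal incapacity starting 2018-04-20 came too late — the period had run on 2018-03-11 — and so does not extend the deadline.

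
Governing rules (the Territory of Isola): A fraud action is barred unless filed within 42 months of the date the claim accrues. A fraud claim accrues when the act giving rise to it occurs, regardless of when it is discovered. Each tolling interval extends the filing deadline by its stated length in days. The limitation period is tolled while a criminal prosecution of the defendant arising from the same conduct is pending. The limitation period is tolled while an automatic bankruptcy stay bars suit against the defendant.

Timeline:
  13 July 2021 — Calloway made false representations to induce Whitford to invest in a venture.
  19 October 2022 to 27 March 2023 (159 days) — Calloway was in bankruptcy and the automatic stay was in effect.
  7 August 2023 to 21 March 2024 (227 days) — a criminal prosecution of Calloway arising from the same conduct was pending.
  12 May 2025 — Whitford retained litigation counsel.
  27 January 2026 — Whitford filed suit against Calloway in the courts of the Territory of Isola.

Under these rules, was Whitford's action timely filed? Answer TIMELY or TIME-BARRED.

The limitation period began to run on 13 July 2021.
Adding the 42 months base period to 13 July 2021 gives a deadline of 13 January 2025, before any tolling.
The automatic bankruptcy stay from 19 October 2022 to 27 March 2023 tolled the period for 159 days, extending the deadline to 21 June 2025.
Because the pending criminal prosecution ran from 7 August 2023 to 21 March 2024, the deadline is extended by 227 days to 3 February 2026.
The other events in the timeline have no effect on the limitation period under the stated rules.
Whitford filed on 27 January 2026, before the 3 February 2026 deadline, so the action is timely.

TIMELY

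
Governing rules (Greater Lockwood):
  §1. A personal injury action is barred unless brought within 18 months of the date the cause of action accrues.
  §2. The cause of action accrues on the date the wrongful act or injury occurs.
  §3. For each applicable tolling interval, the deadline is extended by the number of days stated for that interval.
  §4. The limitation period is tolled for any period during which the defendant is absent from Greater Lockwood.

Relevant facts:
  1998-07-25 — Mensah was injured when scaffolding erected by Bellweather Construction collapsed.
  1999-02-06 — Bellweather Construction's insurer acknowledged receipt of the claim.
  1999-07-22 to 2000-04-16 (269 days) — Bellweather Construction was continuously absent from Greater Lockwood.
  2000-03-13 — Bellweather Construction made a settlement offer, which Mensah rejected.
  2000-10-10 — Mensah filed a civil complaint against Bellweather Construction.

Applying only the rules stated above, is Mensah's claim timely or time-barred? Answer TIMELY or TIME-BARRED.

The claim accrued on 1998-07-25, when the wrongful act occurred.
18 months from 1998-07-25 is 2000-01-25.
The defendant's absence from the jurisdiction from 1999-07-22 to 2000-04-16 tolled the period for 269 days, extending the deadline to 2000-10-20.
None of the other events listed affects the running of the period under the stated rules.
The 2000-10-10 filing precedes the 2000-10-20 deadline; the claim is timely.

TIMELY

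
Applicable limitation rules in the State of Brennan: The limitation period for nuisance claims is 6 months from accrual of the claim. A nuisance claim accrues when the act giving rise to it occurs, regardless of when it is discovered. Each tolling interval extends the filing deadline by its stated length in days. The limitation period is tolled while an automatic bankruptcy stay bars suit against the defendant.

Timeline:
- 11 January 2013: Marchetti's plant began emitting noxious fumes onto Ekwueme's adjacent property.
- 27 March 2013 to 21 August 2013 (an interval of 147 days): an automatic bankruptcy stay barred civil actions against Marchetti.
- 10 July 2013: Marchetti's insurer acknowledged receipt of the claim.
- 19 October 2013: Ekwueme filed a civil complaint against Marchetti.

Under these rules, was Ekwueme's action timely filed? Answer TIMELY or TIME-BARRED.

The limitation period began to run on 11 January 2013.
Adding the 6 months base period to 11 January 2013 gives a deadline of 11 July 2013, before any tolling.
The period was tolled for 147 days by the automatic bankruptcy stay (27 March 2013 to 21 August 2013), pushing the deadline to 5 December 2013.
The other events in the timeline have no effect on the limitation period under the stated rules.
The 19 October 2013 filing precedes the 5 December 2013 deadline; the claim is timely.

TIMELY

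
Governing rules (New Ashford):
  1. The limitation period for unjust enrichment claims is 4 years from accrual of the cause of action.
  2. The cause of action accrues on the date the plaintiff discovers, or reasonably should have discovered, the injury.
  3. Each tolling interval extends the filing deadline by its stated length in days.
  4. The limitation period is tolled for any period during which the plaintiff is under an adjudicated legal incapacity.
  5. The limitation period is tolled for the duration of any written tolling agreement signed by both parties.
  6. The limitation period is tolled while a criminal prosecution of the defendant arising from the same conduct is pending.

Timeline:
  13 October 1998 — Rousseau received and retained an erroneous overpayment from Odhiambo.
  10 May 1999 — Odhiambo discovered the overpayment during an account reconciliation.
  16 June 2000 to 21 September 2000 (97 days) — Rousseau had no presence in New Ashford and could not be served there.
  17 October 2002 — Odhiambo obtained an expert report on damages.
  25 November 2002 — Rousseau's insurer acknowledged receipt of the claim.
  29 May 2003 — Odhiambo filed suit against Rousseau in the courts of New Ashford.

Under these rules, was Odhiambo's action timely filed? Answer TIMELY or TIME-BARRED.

TIME-BARRED

Under the discovery rule, the claim accrued on 10 May 1999, when Odhiambo discovered the injury — not on the 13 October 1998 date of the underlying act.
Adding the 4 years base period to 10 May 1999 gives a deadline of 10 May 2003, before any tolling.
The defendant's absence from the jurisdiction from 16 June 2000 to 21 September 2000 does not toll the period, because no stated rule makes the defendant's absence a tolling event.
Nothing else in the chronology tolls or restarts the period.
Odhiambo filed on 29 May 2003, after the 10 May 2003 deadline, so the action is time-barred.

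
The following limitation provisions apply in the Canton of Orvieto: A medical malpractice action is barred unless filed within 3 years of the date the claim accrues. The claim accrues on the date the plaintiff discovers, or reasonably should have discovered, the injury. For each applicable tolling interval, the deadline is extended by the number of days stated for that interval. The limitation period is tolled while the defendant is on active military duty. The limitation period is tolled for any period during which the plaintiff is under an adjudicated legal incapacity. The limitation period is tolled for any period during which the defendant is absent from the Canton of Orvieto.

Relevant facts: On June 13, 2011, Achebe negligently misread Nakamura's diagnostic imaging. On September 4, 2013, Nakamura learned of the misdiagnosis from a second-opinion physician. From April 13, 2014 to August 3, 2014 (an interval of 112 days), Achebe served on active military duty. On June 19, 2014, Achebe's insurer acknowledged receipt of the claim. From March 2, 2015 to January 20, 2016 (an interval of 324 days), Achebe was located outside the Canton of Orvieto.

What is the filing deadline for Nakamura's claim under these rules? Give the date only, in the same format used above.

November 14, 2017

Accrual is tied to discovery, so the period began on September 4, 2013 rather than on June 13, 2011 when the act occurred.
3 years from September 4, 2013 is September 4, 2016.
The period was tolled for 112 days by the defendant's active military service (April 13, 2014 to August 3, 2014), pushing the deadline to December 25, 2016.
The defendant's absence from the jurisdiction from March 2, 2015 to January 20, 2016 tolled the period for 324 days, extending the deadline to November 14, 2017.
None of the other events listed affects the running of the period under the stated rules.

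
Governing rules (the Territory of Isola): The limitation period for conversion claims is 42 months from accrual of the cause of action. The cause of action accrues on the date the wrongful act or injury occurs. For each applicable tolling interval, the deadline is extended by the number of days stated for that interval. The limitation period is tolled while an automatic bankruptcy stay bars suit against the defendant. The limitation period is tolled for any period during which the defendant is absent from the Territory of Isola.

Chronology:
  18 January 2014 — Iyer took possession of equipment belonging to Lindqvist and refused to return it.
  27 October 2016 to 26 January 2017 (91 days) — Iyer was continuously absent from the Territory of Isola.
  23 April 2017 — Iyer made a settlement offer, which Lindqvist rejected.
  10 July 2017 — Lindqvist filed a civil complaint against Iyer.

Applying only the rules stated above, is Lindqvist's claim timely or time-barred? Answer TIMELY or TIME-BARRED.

TIMELY

The limitation period began to run on 18 January 2014.
The untolled deadline — 42 months after 18 January 2014 — is 18 July 2017.
Because the defendant's absence from the jurisdiction ran from 27 October 2016 to 26 January 2017, the deadline is extended by 91 days to 17 October 2017.
None of the other events listed affects the running of the period under the stated rules.
Lindqvist filed on 10 July 2017, before the 17 October 2017 deadline, so the action is timely.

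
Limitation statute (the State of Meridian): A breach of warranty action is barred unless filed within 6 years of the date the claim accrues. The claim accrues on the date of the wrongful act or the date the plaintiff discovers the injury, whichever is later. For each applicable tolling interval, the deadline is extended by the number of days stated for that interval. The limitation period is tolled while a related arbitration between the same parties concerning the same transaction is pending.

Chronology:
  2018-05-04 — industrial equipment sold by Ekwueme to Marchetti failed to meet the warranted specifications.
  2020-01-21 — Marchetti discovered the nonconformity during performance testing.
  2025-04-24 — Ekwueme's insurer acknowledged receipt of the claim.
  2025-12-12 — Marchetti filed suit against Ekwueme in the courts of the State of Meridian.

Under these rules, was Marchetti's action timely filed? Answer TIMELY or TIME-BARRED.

The claim accrued on 2020-01-21 — the later of the 2018-05-04 act and the 2020-01-21 discovery.
6 years from 2020-01-21 is 2026-01-21.
The other events in the timeline have no effect on the limitation period under the stated rules.
Filing on 2025-12-12 beat the 2026-01-21 deadline — the action is timely.

TIMELY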